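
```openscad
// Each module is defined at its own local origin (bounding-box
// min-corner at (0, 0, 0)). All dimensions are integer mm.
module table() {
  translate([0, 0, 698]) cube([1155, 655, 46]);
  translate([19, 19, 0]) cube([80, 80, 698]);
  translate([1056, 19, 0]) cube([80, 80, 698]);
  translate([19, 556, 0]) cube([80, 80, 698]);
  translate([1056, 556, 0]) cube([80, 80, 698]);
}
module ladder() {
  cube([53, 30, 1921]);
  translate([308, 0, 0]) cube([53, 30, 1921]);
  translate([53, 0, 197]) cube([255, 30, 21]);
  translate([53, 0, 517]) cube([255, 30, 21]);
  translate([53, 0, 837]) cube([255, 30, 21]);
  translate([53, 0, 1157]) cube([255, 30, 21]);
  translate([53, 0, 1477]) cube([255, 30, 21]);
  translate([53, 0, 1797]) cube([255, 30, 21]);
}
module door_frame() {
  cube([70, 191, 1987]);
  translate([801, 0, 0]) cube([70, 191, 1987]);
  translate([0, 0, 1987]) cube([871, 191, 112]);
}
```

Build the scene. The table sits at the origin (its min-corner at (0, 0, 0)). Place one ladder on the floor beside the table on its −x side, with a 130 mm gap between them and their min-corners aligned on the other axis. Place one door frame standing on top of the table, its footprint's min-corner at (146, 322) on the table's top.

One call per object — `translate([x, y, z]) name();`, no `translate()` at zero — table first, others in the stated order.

table();
translate([-491, 0, 0]) ladder();
translate([146, 322, 744]) door_frame();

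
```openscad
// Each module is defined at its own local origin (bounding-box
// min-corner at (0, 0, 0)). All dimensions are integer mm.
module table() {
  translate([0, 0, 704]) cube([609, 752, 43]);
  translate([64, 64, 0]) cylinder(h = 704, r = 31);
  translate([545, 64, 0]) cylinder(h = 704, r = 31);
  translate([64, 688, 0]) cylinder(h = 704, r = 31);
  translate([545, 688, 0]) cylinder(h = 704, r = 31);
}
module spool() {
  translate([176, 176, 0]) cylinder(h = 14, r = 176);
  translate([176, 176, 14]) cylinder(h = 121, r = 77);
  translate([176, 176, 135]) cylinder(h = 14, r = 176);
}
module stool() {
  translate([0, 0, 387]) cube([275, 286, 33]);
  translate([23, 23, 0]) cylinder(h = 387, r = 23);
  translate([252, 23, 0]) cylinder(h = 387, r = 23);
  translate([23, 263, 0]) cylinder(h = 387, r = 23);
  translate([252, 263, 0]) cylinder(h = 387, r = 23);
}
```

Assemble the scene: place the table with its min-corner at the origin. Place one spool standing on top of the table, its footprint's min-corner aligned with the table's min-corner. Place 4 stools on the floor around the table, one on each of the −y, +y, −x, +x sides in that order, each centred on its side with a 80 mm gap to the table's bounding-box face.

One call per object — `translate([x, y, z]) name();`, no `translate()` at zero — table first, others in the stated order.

table();
translate([0, 0, 747]) spool();
translate([167, -366, 0]) stool();
translate([167, 832, 0]) stool();
translate([-355, 233, 0]) stool();
translate([689, 233, 0]) stool();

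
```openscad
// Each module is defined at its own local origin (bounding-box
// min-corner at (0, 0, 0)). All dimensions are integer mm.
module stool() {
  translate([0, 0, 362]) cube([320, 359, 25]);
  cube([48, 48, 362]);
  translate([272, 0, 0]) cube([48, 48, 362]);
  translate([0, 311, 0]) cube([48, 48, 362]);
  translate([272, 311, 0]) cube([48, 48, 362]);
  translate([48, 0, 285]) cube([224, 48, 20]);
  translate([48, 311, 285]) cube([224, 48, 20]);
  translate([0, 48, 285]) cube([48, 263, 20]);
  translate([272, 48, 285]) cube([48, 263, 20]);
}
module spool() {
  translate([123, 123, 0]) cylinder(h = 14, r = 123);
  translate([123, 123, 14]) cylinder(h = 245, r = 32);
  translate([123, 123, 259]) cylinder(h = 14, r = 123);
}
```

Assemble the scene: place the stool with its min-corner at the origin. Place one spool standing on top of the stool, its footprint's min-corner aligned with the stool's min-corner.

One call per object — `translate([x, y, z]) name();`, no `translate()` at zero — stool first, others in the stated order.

stool();
translate([0, 0, 387]) spool();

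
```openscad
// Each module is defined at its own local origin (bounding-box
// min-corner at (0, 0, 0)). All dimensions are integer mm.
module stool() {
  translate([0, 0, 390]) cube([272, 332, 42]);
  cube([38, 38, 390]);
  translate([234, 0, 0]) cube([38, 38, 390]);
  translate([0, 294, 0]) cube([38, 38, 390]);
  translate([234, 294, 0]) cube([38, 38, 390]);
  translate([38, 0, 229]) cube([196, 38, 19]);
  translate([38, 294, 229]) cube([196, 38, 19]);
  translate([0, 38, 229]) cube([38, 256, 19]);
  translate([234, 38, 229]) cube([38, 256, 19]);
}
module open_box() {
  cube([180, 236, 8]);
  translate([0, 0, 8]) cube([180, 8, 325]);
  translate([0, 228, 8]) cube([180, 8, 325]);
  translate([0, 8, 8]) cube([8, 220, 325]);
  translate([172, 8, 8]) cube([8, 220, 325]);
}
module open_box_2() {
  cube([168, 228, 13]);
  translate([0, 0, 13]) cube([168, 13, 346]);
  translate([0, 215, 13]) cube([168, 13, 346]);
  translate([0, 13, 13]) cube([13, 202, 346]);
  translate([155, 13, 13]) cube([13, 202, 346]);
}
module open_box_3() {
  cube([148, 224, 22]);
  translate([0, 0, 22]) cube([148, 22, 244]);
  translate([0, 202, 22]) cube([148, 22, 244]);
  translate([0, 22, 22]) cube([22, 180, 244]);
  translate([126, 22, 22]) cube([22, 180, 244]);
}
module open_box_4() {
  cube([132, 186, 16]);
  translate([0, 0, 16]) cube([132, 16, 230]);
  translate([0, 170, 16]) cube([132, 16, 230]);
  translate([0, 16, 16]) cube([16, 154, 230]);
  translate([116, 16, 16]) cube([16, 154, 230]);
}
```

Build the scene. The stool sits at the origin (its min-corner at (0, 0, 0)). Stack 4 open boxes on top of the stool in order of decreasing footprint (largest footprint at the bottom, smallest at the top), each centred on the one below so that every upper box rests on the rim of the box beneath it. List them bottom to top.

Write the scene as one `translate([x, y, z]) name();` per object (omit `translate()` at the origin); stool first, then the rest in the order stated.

stool();
translate([46, 48, 432]) open_box();
translate([52, 52, 765]) open_box_2();
translate([62, 54, 1124]) open_box_3();
translate([70, 73, 1390]) open_box_4();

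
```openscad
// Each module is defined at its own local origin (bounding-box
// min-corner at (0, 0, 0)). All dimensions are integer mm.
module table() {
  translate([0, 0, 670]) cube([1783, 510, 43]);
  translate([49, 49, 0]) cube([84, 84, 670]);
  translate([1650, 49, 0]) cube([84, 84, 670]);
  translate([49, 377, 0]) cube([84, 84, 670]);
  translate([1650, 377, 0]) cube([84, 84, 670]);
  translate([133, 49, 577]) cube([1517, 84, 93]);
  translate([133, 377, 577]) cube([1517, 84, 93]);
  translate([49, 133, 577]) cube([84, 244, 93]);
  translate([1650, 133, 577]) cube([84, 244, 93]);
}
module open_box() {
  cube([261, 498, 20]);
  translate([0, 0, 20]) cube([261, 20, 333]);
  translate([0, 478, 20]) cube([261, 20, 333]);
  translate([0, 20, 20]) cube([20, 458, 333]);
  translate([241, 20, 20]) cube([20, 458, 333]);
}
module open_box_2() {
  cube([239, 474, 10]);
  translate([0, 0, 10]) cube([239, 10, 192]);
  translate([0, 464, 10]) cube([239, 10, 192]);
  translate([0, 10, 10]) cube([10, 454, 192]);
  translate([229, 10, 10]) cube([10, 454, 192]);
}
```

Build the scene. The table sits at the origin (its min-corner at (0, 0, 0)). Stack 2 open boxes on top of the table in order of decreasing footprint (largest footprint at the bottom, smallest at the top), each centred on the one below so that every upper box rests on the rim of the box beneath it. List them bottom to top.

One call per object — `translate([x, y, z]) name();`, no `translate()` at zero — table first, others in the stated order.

table();
translate([761, 6, 713]) open_box();
translate([772, 18, 1066]) open_box_2();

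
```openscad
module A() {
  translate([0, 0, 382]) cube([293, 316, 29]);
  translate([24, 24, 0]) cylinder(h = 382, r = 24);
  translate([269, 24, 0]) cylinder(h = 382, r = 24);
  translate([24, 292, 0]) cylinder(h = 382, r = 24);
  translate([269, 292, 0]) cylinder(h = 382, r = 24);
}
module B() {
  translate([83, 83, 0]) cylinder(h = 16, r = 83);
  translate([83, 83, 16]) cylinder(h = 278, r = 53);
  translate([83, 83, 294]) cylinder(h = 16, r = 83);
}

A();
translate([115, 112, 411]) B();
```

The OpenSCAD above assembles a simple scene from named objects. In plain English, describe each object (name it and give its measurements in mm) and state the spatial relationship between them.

A is a four-legged stool. The seat is 293×316 mm, 29 mm thick, top at z = 411 mm. It stands on four round legs, each 48 mm in diameter, from z = 0 to the seat underside, each leg's axis is inset half a diameter from the nearest pair of seat edges (so the leg's bounding box is flush with the corner).

B is a spool: two coaxial disc flanges of radius 83 mm and thickness 16 mm, joined by a core cylinder of radius 53 mm and height 278 mm. The lower flange rests on z = 0 and the three cylinders share a vertical axis.

The spool is on top of the stool.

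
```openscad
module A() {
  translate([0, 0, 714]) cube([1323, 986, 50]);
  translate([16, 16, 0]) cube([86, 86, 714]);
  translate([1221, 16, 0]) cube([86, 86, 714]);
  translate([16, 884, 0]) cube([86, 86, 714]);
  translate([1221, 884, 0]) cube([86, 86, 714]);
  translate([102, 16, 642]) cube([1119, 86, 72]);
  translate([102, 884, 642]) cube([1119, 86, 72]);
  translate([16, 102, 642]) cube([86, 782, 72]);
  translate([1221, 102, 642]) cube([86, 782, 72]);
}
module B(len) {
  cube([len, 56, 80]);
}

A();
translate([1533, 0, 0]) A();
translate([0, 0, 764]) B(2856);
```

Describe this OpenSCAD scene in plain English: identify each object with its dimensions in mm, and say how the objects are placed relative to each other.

A is a rectangular dining table. The top is 1323×986×50 mm with its upper surface at z = 764 mm. It stands on four 86×86 mm square legs, each inset 16 mm from the nearest pair of top edges, running from the floor to the underside of the top. Four apron rails, 86 mm thick and 72 mm tall, run between adjacent legs with their top edges flush with the underside of the top and their outer faces flush with the legs' outer faces.

B is a rectangular beam 2856 mm long (x), 56 mm deep (y), 80 mm thick (z).

The beam spans the tops of two tables placed 210 mm apart, resting at z = 764 mm.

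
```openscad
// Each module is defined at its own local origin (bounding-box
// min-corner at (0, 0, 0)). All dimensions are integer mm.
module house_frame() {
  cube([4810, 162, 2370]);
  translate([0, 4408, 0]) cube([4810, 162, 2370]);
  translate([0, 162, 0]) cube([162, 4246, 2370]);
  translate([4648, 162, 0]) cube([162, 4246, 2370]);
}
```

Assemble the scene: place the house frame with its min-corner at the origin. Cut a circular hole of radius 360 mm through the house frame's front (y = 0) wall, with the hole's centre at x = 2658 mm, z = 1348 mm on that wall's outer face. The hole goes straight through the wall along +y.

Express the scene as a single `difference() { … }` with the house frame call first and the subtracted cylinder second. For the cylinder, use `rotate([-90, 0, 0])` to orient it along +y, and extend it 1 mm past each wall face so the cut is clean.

difference() {
  house_frame();
  translate([2658, -1, 1348]) rotate([-90, 0, 0]) cylinder(h = 164, r = 360);
}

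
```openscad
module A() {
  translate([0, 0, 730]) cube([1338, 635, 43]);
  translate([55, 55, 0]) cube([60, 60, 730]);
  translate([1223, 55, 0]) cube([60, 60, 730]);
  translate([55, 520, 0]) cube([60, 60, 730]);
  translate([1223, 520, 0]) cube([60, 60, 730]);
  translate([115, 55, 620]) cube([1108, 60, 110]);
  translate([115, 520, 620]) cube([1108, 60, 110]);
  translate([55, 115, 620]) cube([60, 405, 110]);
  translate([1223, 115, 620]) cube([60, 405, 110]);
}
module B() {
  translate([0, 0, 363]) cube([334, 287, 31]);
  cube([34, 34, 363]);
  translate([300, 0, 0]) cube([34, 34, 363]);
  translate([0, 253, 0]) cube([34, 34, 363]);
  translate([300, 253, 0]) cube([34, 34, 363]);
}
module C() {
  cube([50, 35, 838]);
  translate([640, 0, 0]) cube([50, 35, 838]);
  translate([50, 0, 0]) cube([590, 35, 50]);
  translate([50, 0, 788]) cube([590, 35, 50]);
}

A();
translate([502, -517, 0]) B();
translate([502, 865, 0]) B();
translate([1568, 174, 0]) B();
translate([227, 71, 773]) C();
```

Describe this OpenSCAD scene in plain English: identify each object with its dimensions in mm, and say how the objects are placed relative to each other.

A is a table: top 1338 mm (x) × 635 mm (y), 43 mm thick, upper face at z = 773 mm, on four 60×60 mm square legs, each inset 55 mm from the nearest pair of top edges, running from z = 0 to the bottom of the top. Four apron rails, 60 mm thick and 110 mm tall, run between adjacent legs with their top edges flush with the underside of the top and their outer faces flush with the legs' outer faces.

B is a four-legged stool. The seat is 334×287 mm, 31 mm thick, top at z = 394 mm. It stands on four square legs, each 34×34 mm in cross-section, from z = 0 to the seat underside, each flush with a corner of the seat.

C is a rectangular picture frame lying in the x–z plane (depth along y). The opening is 590 mm wide (x) by 738 mm tall (z), surrounded by a border 50 mm wide on all four sides. The frame is 35 mm deep and is made of two full-height vertical stiles with two horizontal rails fitted between them.

Three stools sit around the table at the −y, +y, +x sides. The picture frame is on top of the table.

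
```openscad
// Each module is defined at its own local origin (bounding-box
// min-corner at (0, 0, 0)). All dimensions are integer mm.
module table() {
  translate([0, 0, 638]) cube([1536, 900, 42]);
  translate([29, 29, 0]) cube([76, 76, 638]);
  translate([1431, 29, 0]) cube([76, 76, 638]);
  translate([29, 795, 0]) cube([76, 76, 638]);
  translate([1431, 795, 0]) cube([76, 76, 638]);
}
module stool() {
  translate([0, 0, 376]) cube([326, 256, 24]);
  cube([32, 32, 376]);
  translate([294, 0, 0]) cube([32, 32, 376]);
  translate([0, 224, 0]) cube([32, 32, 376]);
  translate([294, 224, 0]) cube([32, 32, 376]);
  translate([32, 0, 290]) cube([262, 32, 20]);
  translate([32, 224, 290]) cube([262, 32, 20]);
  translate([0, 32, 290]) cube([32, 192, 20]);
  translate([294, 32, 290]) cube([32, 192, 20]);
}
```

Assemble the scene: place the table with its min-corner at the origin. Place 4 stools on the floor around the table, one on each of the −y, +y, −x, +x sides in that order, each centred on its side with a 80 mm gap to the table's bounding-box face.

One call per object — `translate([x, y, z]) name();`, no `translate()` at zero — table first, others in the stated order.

table();
translate([605, -336, 0]) stool();
translate([605, 980, 0]) stool();
translate([-406, 322, 0]) stool();
translate([1616, 322, 0]) stool();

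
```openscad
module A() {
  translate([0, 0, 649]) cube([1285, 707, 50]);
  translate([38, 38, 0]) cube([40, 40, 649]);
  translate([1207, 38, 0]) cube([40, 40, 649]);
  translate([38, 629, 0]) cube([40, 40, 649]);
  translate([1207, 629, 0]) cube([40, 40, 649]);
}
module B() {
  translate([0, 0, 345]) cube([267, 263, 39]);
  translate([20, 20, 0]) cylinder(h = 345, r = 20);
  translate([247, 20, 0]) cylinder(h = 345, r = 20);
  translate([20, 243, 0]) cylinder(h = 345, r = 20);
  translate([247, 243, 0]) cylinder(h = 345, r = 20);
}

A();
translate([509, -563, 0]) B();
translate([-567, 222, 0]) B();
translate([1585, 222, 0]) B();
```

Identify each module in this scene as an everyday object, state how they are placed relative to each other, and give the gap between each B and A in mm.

A is a table. B is a stool. Three stools sit around the table at the −y, −x, +x sides. The gap between each stool and the table is 300 mm.

Each stool's nearest face is 300 mm from the table's bounding box.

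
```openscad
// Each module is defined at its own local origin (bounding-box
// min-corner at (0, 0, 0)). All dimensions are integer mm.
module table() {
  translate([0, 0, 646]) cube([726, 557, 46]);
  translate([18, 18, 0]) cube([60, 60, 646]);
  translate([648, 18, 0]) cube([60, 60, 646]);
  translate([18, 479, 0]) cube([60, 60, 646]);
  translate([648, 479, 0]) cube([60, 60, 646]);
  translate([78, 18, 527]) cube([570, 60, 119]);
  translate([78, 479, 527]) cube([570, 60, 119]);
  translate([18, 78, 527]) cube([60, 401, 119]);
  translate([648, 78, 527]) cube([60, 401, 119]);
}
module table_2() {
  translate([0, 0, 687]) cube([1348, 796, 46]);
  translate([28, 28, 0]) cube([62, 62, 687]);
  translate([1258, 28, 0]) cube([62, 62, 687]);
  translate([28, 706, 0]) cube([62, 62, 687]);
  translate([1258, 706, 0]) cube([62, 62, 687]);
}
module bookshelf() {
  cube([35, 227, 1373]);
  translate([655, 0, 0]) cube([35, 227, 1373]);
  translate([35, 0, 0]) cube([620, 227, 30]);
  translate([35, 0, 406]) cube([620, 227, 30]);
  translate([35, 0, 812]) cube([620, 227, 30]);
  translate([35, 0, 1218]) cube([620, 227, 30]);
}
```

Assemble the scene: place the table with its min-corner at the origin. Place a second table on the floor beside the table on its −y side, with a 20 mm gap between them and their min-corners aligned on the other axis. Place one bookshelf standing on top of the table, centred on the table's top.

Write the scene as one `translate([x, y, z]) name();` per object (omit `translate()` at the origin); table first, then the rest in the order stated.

table();
translate([0, -816, 0]) table_2();
translate([18, 165, 692]) bookshelf();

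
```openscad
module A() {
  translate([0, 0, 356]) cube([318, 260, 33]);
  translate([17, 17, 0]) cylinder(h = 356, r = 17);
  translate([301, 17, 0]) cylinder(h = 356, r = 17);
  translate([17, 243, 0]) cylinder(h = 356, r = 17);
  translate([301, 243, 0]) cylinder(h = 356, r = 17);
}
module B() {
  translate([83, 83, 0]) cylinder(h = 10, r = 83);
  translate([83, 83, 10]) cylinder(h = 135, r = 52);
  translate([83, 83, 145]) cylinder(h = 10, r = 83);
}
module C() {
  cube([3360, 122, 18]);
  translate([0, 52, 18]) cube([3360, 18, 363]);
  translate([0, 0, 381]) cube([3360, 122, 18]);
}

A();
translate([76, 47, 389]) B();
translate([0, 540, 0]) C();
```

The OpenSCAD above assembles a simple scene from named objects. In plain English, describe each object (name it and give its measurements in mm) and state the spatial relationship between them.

A is a four-legged stool. The seat is 318×260 mm, 33 mm thick, top at z = 389 mm. It stands on four round legs, each 34 mm in diameter, from z = 0 to the seat underside, each leg's axis is inset half a diameter from the nearest pair of seat edges (so the leg's bounding box is flush with the corner).

B is a spool: two coaxial disc flanges of radius 83 mm and thickness 10 mm, joined by a core cylinder of radius 52 mm and height 135 mm. The lower flange rests on z = 0 and the three cylinders share a vertical axis.

C is an I-beam lying along x, 3360 mm long. Overall section height 399 mm. Two flanges 122 mm wide (y) and 18 mm thick, one on the floor and one at the top; a web 18 mm thick runs between them, centred on the flange width.

The spool is on top of the stool, centred. The I-beam is on the floor beside the stool on its +y side.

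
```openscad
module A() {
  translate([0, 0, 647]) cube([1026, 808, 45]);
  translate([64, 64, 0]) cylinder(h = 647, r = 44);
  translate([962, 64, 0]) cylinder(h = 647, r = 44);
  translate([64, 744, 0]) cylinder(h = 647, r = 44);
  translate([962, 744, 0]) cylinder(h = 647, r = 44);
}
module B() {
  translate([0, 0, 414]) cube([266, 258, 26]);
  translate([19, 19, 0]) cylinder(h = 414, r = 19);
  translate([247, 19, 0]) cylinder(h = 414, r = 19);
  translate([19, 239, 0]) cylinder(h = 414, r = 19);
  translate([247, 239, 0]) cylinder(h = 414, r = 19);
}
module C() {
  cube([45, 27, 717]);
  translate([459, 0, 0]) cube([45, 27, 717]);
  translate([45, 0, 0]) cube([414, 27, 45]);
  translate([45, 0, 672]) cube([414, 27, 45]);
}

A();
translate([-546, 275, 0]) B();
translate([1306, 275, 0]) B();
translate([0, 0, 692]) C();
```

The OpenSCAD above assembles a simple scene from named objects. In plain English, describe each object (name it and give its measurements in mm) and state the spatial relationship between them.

A is a table: top 1026 mm (x) × 808 mm (y), 45 mm thick, upper face at z = 692 mm, on four round legs of 88 mm diameter, each leg's bounding box inset 20 mm from the nearest pair of top edges, running from z = 0 to the bottom of the top.

B is a simple wooden stool: a rectangular seat 266 mm (x) by 258 mm (y), 26 mm thick, top face at z = 440 mm, on four round legs, each 38 mm in diameter. The legs rest on z = 0, each leg's axis is inset half a diameter from the nearest pair of seat edges (so the leg's bounding box is flush with the corner).

C is a picture frame with a 414×627 mm rectangular opening (x by z) and a uniform 45 mm border on every side. Frame depth is 27 mm along y. It is built from two vertical stiles running the full outside height and two horizontal rails spanning the gap between the stiles.

Two stools sit around the table at the −x, +x sides. The picture frame is on top of the table.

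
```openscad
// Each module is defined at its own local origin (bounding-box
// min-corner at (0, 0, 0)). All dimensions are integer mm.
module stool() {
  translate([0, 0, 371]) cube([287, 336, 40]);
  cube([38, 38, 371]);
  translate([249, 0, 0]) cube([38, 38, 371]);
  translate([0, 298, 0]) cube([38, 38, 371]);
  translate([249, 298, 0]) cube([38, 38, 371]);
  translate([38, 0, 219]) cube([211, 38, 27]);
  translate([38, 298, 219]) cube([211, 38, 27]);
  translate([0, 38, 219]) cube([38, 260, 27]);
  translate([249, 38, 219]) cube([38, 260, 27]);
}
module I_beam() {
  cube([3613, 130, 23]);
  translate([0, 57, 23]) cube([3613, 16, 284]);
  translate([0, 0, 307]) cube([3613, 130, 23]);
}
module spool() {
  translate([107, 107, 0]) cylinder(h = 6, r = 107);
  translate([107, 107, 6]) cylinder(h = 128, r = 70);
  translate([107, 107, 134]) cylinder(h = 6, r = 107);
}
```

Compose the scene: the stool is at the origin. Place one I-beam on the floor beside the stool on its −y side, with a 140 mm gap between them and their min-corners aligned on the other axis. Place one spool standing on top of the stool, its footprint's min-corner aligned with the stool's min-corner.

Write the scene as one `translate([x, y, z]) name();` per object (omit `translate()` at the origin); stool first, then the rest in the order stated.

stool();
translate([0, -270, 0]) I_beam();
translate([0, 0, 411]) spool();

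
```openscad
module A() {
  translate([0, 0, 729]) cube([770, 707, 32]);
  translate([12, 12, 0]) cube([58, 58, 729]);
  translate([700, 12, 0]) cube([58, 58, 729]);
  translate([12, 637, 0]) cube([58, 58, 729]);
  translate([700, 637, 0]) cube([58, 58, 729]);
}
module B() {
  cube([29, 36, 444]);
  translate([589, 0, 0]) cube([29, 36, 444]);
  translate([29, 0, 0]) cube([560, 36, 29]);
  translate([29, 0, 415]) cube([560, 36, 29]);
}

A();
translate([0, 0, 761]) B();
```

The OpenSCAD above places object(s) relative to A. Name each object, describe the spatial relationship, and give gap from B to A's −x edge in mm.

A is a table. B is a picture frame. The picture frame is on top of the table. The gap from the picture frame to the table's −x edge is 0 mm.

The picture frame's min-x is at 0; the table's min-x is 0; gap = 0 mm.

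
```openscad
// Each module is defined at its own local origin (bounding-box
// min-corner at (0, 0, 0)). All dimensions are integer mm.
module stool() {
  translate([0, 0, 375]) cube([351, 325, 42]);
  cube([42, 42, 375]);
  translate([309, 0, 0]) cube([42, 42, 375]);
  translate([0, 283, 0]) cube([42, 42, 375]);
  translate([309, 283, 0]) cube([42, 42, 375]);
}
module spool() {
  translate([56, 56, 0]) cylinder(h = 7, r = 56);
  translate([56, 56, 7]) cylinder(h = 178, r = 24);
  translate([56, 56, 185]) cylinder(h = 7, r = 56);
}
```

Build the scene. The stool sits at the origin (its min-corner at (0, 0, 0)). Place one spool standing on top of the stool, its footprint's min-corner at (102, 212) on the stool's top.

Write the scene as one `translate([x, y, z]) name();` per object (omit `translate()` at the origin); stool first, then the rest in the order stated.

stool();
translate([102, 212, 417]) spool();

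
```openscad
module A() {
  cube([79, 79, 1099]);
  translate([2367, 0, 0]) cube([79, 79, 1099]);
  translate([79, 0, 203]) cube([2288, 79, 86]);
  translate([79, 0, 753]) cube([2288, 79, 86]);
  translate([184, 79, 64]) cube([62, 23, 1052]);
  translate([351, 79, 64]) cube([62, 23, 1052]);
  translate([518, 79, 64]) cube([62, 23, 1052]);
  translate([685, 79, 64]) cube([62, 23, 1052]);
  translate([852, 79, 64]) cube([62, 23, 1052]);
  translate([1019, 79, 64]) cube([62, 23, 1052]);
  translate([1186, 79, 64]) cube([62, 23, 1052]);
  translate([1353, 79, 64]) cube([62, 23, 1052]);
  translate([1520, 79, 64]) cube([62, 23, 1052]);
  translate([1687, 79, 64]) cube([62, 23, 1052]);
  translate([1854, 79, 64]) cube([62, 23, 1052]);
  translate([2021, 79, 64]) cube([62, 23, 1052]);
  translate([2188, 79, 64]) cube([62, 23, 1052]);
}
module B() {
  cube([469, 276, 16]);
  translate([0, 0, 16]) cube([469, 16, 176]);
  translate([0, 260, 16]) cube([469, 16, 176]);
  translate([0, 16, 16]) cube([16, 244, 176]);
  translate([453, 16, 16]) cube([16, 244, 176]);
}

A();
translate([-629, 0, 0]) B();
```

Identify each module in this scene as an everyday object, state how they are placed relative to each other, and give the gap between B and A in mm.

A is a fence section. B is an open box. The open box is on the floor beside the fence section on its −x side. The gap between the open box and the fence section is 160 mm.

The open box's nearest face is 160 mm from the fence section's −x face.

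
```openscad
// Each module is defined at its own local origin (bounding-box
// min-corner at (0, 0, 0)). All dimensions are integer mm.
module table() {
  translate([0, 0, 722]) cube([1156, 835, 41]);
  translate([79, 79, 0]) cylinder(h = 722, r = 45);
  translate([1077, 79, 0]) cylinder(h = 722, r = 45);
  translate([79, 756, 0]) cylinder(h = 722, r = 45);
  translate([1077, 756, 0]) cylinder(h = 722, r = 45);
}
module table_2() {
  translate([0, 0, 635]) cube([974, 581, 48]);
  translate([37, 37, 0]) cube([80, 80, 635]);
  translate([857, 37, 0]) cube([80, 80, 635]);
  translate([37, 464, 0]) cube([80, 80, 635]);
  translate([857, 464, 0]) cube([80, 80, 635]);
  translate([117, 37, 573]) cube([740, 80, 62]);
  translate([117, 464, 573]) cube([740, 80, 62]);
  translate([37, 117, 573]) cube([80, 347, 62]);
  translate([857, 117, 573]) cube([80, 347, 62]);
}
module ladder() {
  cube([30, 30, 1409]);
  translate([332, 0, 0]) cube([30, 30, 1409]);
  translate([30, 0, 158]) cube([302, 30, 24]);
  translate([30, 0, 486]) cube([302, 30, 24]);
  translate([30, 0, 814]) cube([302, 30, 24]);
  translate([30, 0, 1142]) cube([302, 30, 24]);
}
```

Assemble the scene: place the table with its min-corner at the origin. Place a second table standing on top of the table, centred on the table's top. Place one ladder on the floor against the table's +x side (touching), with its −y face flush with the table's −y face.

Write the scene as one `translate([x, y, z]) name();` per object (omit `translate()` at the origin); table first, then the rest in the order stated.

table();
translate([91, 127, 763]) table_2();
translate([1156, 0, 0]) ladder();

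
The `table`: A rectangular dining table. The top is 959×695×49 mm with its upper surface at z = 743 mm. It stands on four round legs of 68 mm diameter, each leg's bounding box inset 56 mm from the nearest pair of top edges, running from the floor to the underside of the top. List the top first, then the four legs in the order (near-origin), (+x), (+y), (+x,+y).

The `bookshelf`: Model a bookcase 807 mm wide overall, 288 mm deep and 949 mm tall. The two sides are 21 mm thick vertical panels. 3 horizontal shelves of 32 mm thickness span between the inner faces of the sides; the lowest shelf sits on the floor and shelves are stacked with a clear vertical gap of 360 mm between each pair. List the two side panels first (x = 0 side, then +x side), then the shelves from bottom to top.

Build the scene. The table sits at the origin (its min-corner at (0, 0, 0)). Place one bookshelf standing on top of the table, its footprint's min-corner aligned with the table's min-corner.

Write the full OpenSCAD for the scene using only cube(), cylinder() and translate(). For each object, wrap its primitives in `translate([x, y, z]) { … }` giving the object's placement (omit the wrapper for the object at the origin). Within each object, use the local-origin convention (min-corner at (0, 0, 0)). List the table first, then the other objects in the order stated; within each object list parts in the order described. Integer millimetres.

translate([0, 0, 694]) cube([959, 695, 49]);
translate([90, 90, 0]) cylinder(h = 694, r = 34);
translate([869, 90, 0]) cylinder(h = 694, r = 34);
translate([90, 605, 0]) cylinder(h = 694, r = 34);
translate([869, 605, 0]) cylinder(h = 694, r = 34);
translate([0, 0, 743]) {
  cube([21, 288, 949]);
  translate([786, 0, 0]) cube([21, 288, 949]);
  translate([21, 0, 0]) cube([765, 288, 32]);
  translate([21, 0, 392]) cube([765, 288, 32]);
  translate([21, 0, 784]) cube([765, 288, 32]);
}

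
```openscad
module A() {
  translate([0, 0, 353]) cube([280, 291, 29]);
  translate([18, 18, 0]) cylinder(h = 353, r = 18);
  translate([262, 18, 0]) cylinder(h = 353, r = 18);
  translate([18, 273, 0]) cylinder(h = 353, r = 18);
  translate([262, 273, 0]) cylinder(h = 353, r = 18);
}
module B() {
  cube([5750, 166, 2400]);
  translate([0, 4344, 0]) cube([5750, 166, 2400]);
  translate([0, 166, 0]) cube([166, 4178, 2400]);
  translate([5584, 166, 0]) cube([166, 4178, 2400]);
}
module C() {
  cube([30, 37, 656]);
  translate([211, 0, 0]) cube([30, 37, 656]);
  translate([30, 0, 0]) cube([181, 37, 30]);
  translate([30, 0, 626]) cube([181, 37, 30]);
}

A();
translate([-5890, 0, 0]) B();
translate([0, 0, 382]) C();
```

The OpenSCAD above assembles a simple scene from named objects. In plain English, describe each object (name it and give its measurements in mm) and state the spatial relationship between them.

A is a simple wooden stool: a rectangular seat 280 mm (x) by 291 mm (y), 29 mm thick, top face at z = 382 mm, on four round legs, each 36 mm in diameter. The legs rest on z = 0, each leg's axis is inset half a diameter from the nearest pair of seat edges (so the leg's bounding box is flush with the corner).

B is a box-shaped house frame (walls only): outside footprint 5750×4510 mm, wall height 2400 mm, wall thickness 166 mm. The two y-facing walls run the full x-width; the two x-facing walls fit between the inner faces of the y-facing walls.

C is a rectangular picture frame lying in the x–z plane (depth along y). The opening is 181 mm wide (x) by 596 mm tall (z), surrounded by a border 30 mm wide on all four sides. The frame is 37 mm deep and is made of two full-height vertical stiles with two horizontal rails fitted between them.

The house frame is on the floor beside the stool on its −x side. The picture frame is on top of the stool.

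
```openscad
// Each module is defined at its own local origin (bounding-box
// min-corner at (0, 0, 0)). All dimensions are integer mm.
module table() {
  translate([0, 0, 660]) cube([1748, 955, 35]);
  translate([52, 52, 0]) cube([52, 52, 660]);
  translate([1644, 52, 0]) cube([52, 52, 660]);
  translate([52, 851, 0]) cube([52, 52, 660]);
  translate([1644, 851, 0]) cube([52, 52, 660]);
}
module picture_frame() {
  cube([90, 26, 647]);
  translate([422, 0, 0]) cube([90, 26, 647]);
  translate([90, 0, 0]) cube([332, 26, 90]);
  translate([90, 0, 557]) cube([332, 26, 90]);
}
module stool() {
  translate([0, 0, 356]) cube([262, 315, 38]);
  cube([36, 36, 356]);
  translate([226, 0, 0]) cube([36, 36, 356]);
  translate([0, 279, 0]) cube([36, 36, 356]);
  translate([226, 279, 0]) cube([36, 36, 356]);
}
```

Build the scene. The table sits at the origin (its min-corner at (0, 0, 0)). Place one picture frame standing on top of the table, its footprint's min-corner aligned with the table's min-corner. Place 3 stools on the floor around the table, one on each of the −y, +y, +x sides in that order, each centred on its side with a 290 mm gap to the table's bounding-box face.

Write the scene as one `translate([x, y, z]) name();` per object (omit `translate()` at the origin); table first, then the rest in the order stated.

table();
translate([0, 0, 695]) picture_frame();
translate([743, -605, 0]) stool();
translate([743, 1245, 0]) stool();
translate([2038, 320, 0]) stool();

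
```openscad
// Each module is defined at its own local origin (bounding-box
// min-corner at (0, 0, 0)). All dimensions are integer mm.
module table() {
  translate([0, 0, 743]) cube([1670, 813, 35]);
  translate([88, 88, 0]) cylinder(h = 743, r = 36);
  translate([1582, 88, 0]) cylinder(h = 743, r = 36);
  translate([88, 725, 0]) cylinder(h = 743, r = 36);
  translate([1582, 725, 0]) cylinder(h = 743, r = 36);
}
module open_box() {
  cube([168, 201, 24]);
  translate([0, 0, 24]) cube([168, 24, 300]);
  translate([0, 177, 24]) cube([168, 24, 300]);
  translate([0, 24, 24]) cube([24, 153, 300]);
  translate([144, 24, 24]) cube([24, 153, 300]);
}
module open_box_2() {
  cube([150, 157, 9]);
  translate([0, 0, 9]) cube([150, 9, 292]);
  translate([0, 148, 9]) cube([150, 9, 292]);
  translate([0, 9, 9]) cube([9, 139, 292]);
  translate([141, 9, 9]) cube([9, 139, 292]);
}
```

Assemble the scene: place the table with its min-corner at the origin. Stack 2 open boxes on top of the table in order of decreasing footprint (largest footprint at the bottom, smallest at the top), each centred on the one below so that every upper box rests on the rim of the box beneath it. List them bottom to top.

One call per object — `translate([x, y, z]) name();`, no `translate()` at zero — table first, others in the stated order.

table();
translate([751, 306, 778]) open_box();
translate([760, 328, 1102]) open_box_2();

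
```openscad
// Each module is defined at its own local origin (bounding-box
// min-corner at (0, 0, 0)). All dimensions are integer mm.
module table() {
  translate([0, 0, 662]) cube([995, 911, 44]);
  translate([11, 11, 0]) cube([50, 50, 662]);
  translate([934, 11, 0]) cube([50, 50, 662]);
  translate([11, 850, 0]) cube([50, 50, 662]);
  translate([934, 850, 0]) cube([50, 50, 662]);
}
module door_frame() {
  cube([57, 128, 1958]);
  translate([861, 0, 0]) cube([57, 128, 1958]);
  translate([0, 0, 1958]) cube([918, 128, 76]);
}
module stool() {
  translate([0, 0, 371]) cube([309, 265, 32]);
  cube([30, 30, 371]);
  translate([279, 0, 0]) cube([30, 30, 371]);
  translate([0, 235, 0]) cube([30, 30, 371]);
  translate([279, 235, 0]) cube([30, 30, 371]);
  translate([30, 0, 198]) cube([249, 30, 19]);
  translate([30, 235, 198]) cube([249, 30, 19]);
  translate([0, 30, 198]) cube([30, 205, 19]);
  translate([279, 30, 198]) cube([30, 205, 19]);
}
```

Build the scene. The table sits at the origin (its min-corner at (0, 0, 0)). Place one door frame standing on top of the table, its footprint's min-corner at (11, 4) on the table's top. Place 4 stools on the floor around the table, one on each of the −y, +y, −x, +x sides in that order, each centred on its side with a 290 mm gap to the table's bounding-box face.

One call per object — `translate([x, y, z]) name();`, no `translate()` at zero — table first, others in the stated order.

table();
translate([11, 4, 706]) door_frame();
translate([343, -555, 0]) stool();
translate([343, 1201, 0]) stool();
translate([-599, 323, 0]) stool();
translate([1285, 323, 0]) stool();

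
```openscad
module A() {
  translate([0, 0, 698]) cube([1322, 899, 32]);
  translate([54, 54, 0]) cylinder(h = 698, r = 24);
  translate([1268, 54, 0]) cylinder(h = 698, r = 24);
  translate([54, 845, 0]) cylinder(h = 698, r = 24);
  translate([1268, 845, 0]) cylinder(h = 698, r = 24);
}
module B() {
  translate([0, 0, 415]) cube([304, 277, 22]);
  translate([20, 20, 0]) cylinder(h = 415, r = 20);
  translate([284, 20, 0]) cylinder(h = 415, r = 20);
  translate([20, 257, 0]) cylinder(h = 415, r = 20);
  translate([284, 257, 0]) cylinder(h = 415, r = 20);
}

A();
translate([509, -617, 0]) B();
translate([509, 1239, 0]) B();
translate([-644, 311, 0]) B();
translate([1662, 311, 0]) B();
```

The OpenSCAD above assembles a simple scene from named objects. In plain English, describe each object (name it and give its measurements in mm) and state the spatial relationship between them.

A is a table: top 1322 mm (x) × 899 mm (y), 32 mm thick, upper face at z = 730 mm, on four round legs of 48 mm diameter, each leg's bounding box inset 30 mm from the nearest pair of top edges, running from z = 0 to the bottom of the top.

B is a four-legged stool. The seat is 304×277 mm, 22 mm thick, top at z = 437 mm. It stands on four round legs, each 40 mm in diameter, from z = 0 to the seat underside, each leg's axis is inset half a diameter from the nearest pair of seat edges (so the leg's bounding box is flush with the corner).

Four stools sit around the table at the −y, +y, −x, +x sides.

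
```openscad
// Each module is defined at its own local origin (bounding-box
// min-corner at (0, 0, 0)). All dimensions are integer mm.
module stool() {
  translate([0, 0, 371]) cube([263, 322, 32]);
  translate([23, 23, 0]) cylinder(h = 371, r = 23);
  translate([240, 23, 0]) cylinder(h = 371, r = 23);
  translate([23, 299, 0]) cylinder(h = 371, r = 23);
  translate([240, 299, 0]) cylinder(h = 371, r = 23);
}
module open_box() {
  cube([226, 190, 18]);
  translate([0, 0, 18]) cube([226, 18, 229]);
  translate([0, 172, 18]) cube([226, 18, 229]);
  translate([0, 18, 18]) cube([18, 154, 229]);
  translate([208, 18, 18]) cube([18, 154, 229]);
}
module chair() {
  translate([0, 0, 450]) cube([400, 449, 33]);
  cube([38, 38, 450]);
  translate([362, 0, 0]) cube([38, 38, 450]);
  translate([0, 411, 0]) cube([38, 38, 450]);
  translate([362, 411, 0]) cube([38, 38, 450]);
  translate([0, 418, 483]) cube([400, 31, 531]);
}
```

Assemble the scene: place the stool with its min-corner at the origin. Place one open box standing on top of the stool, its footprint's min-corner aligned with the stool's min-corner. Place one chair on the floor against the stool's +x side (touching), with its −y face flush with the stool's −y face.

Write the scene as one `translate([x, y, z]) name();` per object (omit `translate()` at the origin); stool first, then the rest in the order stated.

stool();
translate([0, 0, 403]) open_box();
translate([263, 0, 0]) chair();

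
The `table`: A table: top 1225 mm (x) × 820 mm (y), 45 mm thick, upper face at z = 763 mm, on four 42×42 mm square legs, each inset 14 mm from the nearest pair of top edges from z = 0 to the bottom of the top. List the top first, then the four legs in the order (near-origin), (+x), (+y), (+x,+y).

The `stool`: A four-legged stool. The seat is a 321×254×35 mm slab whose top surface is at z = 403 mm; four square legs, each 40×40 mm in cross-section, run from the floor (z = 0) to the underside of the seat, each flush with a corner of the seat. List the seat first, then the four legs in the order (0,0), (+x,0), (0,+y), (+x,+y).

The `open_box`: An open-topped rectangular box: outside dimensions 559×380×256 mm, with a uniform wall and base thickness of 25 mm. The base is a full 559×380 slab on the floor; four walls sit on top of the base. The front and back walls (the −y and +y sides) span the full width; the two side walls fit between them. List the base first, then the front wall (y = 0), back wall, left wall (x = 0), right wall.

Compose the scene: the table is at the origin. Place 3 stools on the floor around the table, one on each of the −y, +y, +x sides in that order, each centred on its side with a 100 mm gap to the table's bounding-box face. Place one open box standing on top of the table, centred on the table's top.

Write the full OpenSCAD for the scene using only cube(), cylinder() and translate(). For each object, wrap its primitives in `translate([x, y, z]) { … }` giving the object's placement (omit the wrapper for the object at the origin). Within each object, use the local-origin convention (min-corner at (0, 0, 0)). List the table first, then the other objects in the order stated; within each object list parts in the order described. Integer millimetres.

translate([0, 0, 718]) cube([1225, 820, 45]);
translate([14, 14, 0]) cube([42, 42, 718]);
translate([1169, 14, 0]) cube([42, 42, 718]);
translate([14, 764, 0]) cube([42, 42, 718]);
translate([1169, 764, 0]) cube([42, 42, 718]);
translate([452, -354, 0]) {
  translate([0, 0, 368]) cube([321, 254, 35]);
  cube([40, 40, 368]);
  translate([281, 0, 0]) cube([40, 40, 368]);
  translate([0, 214, 0]) cube([40, 40, 368]);
  translate([281, 214, 0]) cube([40, 40, 368]);
}
translate([452, 920, 0]) {
  translate([0, 0, 368]) cube([321, 254, 35]);
  cube([40, 40, 368]);
  translate([281, 0, 0]) cube([40, 40, 368]);
  translate([0, 214, 0]) cube([40, 40, 368]);
  translate([281, 214, 0]) cube([40, 40, 368]);
}
translate([1325, 283, 0]) {
  translate([0, 0, 368]) cube([321, 254, 35]);
  cube([40, 40, 368]);
  translate([281, 0, 0]) cube([40, 40, 368]);
  translate([0, 214, 0]) cube([40, 40, 368]);
  translate([281, 214, 0]) cube([40, 40, 368]);
}
translate([333, 220, 763]) {
  cube([559, 380, 25]);
  translate([0, 0, 25]) cube([559, 25, 231]);
  translate([0, 355, 25]) cube([559, 25, 231]);
  translate([0, 25, 25]) cube([25, 330, 231]);
  translate([534, 25, 25]) cube([25, 330, 231]);
}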